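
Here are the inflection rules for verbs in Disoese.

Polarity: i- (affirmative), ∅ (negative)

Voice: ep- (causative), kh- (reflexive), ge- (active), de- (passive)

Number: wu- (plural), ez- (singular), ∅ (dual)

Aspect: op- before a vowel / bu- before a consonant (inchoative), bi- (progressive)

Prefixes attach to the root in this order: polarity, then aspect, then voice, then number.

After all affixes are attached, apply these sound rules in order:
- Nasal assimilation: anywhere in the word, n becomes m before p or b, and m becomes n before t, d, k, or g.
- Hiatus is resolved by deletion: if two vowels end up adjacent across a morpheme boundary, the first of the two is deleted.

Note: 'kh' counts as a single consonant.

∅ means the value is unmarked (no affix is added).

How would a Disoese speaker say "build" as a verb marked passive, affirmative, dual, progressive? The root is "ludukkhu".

Attach polarity affirmative i- → iludukkhu.
Attach aspect progressive bi- → biiludukkhu.
Attach voice passive de- → debiiludukkhu.
number = dual: zero marking, form stays debiiludukkhu.
Nasal assimilation: no change.
Apply vowel deletion: debiiludukkhu → debiludukkhu.

debiludukkhu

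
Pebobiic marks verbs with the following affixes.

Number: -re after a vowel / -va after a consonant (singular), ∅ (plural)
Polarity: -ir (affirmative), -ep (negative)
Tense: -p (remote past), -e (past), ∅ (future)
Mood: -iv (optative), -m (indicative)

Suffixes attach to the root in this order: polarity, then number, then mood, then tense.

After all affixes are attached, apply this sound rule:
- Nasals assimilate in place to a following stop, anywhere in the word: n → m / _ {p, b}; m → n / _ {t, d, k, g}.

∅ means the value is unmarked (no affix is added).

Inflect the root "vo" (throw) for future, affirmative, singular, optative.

Attach polarity affirmative -ir → voir.
Attach number singular -va (after consonant 'r') → voirva.
Attach mood optative -iv → voirvaiv.
tense = future: zero marking, form stays voirvaiv.
Nasal assimilation: no change.

voirvaiv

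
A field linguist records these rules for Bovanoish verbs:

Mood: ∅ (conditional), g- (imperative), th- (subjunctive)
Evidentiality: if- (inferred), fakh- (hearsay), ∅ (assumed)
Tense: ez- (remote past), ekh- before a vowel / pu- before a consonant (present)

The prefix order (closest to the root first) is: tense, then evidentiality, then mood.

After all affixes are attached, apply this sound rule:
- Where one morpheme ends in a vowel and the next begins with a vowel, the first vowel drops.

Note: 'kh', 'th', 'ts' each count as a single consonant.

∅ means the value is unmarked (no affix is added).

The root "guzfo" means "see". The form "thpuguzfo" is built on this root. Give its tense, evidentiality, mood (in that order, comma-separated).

present, assumed, subjunctive

Segment: th-pu-guzfo.
tense: ekh/pu- → present.
evidentiality: ∅ → assumed.
mood: th- → subjunctive.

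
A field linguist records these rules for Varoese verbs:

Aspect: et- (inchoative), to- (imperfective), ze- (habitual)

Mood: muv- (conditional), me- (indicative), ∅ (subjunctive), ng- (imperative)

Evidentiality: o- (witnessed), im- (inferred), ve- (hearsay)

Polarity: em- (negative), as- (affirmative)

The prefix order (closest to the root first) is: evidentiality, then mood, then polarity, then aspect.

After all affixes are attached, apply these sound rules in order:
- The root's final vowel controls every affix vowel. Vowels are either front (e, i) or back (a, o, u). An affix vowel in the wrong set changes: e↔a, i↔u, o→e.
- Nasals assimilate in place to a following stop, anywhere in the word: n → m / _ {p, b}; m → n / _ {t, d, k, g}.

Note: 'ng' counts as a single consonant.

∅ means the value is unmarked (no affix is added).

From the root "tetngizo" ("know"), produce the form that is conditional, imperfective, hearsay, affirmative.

Attach evidentiality hearsay ve- → vetetngizo.
Attach mood conditional muv- → muvvetetngizo.
Attach polarity affirmative as- → asmuvvetetngizo.
Attach aspect imperfective to- → toasmuvvetetngizo.
Apply vowel harmony: toasmuvvetetngizo → toasmuvvatetngizo.
Nasal assimilation: no change.

toasmuvvatetngizo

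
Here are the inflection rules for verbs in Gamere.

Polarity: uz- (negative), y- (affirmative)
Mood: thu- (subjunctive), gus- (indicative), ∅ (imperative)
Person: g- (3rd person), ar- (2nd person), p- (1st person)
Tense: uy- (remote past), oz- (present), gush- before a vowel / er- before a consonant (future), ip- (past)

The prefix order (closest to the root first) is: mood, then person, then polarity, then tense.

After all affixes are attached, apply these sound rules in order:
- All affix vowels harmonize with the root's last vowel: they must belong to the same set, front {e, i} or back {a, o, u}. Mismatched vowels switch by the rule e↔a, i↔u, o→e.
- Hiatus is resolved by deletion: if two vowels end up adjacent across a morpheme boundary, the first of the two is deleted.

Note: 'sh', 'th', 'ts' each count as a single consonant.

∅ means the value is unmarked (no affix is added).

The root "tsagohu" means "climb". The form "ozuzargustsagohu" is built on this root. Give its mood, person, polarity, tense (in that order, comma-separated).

Segment: oz-uz-ar-gus-tsagohu.
mood: gus- → indicative.
person: ar- → 2nd person.
polarity: uz- → negative.
tense: oz- → present.

indicative, 2nd person, negative, present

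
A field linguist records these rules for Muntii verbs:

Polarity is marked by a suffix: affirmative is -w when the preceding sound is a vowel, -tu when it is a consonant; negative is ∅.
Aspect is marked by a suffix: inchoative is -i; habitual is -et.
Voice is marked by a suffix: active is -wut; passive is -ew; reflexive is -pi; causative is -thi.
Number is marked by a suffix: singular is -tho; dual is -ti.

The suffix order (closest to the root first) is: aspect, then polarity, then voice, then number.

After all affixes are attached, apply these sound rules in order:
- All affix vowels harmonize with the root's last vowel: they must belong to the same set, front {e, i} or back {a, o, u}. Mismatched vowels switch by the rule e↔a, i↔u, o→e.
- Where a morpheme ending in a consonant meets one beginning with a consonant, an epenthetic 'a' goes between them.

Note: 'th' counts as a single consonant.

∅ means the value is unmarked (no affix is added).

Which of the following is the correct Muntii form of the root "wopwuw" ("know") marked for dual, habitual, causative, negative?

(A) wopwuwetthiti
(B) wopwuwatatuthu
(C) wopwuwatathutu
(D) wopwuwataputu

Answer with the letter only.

C

Attach aspect habitual -et → wopwuwet.
polarity = negative: zero marking, form stays wopwuwet.
Attach voice causative -thi → wopwuwetthi.
Attach number dual -ti → wopwuwetthiti.
Apply vowel harmony: wopwuwetthiti → wopwuwatthutu.
Apply epenthesis: wopwuwatthutu → wopwuwatathutu.
So the correct form is wopwuwatathutu, option (C).
(A) wopwuwetthiti is wrong: it fails to apply the sound rule(s).
(B) wopwuwatatuthu is wrong: it has the affixes in the wrong order.
(D) wopwuwataputu is wrong: it uses reflexive instead of causative for voice.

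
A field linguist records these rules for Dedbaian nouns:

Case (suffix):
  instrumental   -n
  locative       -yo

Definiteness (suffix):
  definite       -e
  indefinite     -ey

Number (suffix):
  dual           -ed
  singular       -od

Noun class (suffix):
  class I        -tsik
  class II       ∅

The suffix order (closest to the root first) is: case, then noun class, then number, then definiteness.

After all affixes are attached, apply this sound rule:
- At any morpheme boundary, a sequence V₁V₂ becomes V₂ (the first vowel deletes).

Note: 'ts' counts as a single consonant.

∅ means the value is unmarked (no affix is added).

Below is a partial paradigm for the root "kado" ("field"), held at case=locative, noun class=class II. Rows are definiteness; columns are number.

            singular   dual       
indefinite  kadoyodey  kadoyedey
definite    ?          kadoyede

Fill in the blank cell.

kadoyode

Attach case locative -yo → kadoyo.
noun class = class II: zero marking, form stays kadoyo.
Attach number singular -od → kadoyood.
Attach definiteness definite -e → kadoyoode.
Apply vowel deletion: kadoyoode → kadoyode.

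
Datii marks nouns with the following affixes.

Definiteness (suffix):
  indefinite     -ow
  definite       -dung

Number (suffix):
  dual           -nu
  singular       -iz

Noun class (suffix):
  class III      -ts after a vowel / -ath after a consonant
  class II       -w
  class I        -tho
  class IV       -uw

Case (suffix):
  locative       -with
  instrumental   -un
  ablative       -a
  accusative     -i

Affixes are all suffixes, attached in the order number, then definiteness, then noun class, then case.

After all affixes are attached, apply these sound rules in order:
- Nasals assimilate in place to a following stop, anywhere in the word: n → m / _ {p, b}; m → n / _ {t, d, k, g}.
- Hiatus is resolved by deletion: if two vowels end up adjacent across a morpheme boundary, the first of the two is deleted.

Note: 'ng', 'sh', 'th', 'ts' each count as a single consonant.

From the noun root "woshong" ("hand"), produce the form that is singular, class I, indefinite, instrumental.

woshongizowthun

Attach number singular -iz → woshongiz.
Attach definiteness indefinite -ow → woshongizow.
Attach noun class class I -tho → woshongizowtho.
Attach case instrumental -un → woshongizowthoun.
Nasal assimilation: no change.
Apply vowel deletion: woshongizowthoun → woshongizowthun.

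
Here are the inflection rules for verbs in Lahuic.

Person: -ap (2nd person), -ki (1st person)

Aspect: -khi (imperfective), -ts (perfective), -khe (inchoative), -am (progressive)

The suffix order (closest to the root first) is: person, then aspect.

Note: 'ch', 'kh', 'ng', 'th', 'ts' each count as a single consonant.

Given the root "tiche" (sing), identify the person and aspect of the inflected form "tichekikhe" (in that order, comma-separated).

Segment: tiche-ki-khe.
person: -ki → 1st person.
aspect: -khe → inchoative.

1st person, inchoative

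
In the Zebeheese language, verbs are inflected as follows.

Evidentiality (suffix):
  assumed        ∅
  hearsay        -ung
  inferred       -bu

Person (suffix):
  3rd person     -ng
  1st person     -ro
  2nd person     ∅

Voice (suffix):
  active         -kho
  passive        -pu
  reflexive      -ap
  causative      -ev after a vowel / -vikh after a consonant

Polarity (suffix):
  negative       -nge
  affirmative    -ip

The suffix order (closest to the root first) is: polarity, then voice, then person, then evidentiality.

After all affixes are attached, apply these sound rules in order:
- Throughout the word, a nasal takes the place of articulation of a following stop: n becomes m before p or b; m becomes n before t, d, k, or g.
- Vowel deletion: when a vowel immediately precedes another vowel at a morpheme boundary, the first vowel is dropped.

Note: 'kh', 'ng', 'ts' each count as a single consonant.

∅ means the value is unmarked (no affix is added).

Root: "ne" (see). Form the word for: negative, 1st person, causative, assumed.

nengevro

Attach polarity negative -nge → nenge.
Attach voice causative -ev (after vowel 'e') → nengeev.
Attach person 1st person -ro → nengeevro.
evidentiality = assumed: zero marking, form stays nengeevro.
Nasal assimilation: no change.
Apply vowel deletion: nengeevro → nengevro.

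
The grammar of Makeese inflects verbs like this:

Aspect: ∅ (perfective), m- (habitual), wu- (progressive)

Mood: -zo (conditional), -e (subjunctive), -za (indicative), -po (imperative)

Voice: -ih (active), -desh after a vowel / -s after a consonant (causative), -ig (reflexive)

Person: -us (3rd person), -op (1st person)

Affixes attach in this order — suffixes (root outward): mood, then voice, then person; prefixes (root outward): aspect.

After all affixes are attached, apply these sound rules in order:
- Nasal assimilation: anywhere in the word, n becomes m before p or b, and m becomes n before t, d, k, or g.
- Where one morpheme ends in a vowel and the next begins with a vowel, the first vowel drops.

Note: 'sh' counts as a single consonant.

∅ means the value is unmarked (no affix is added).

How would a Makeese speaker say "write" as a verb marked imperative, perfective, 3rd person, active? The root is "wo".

Attach mood imperative -po → wopo.
Attach voice active -ih → wopoih.
aspect = perfective: zero marking, form stays wopoih.
Attach person 3rd person -us → wopoihus.
Nasal assimilation: no change.
Apply vowel deletion: wopoihus → wopihus.

wopihus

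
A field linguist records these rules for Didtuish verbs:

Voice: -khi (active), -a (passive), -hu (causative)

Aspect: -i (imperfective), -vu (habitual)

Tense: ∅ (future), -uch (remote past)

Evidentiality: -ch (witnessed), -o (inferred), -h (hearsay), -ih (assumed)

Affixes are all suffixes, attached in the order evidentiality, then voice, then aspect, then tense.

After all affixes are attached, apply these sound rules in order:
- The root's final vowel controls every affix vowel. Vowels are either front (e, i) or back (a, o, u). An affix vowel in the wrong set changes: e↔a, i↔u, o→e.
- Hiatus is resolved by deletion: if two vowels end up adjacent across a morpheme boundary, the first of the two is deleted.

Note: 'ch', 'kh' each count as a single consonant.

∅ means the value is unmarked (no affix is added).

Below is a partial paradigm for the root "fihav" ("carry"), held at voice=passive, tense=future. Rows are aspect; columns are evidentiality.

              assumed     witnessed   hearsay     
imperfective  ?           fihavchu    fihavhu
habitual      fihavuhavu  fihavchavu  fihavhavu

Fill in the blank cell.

Attach evidentiality assumed -ih → fihavih.
Attach voice passive -a → fihaviha.
Attach aspect imperfective -i → fihavihai.
tense = future: zero marking, form stays fihavihai.
Apply vowel harmony: fihavihai → fihavuhau.
Apply vowel deletion: fihavuhau → fihavuhu.

fihavuhu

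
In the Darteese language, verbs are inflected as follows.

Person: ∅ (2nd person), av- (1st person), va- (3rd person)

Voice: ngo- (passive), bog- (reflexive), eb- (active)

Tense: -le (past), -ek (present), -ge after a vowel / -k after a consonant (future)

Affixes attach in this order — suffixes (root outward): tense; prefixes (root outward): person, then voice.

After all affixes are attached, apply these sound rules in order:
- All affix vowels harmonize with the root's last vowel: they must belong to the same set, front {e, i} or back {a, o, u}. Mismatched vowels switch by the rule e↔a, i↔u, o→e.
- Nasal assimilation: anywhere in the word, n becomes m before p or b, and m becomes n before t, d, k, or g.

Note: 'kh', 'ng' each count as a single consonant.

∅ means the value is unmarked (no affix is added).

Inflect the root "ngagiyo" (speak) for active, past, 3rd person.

abvangagiyola

Attach person 3rd person va- → vangagiyo.
Attach voice active eb- → ebvangagiyo.
Attach tense past -le → ebvangagiyole.
Apply vowel harmony: ebvangagiyole → abvangagiyola.
Nasal assimilation: no change.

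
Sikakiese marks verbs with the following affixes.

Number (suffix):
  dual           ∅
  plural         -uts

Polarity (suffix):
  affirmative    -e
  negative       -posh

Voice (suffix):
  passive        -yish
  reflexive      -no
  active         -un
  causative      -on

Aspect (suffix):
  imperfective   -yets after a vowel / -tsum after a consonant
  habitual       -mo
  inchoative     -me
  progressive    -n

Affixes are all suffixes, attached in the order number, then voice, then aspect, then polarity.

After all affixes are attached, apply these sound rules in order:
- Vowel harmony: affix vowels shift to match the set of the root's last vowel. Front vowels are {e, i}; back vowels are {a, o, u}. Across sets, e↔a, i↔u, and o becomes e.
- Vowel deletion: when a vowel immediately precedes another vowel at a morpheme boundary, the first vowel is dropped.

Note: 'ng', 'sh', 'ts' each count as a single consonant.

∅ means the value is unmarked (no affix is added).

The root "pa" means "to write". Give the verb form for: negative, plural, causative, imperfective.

putsontsumposh

Attach number plural -uts → pauts.
Attach voice causative -on → pautson.
Attach aspect imperfective -tsum (after consonant 'n') → pautsontsum.
Attach polarity negative -posh → pautsontsumposh.
Vowel harmony: no change.
Apply vowel deletion: pautsontsumposh → putsontsumposh.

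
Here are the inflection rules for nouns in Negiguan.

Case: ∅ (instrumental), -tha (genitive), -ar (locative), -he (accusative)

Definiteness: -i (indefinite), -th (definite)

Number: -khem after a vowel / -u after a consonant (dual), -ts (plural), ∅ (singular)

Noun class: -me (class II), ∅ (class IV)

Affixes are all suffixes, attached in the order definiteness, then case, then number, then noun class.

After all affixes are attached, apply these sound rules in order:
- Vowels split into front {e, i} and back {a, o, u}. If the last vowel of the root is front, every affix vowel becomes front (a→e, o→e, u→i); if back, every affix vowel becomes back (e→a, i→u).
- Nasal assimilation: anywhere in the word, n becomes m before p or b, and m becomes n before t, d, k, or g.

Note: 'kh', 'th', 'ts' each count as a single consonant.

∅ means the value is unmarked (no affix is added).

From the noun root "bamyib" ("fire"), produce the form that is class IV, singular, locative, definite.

Attach definiteness definite -th → bamyibth.
Attach case locative -ar → bamyibthar.
number = singular: zero marking, form stays bamyibthar.
noun class = class IV: zero marking, form stays bamyibthar.
Apply vowel harmony: bamyibthar → bamyibther.
Nasal assimilation: no change.

bamyibther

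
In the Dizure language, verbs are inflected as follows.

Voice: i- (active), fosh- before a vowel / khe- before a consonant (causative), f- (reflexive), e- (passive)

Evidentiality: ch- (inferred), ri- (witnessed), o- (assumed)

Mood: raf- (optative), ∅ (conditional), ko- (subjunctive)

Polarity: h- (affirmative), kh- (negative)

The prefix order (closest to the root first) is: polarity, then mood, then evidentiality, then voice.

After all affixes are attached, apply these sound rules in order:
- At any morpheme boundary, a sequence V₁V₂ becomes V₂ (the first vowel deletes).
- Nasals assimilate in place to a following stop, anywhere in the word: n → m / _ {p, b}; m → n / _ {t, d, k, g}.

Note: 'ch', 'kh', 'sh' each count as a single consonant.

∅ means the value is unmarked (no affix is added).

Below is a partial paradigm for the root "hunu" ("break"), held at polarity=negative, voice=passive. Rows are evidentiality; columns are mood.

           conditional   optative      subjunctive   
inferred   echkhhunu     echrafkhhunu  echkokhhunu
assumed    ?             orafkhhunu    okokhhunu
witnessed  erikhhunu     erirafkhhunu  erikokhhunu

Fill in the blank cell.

okhhunu

Attach polarity negative kh- → khhunu.
mood = conditional: zero marking, form stays khhunu.
Attach evidentiality assumed o- → okhhunu.
Attach voice passive e- → eokhhunu.
Apply vowel deletion: eokhhunu → okhhunu.
Nasal assimilation: no change.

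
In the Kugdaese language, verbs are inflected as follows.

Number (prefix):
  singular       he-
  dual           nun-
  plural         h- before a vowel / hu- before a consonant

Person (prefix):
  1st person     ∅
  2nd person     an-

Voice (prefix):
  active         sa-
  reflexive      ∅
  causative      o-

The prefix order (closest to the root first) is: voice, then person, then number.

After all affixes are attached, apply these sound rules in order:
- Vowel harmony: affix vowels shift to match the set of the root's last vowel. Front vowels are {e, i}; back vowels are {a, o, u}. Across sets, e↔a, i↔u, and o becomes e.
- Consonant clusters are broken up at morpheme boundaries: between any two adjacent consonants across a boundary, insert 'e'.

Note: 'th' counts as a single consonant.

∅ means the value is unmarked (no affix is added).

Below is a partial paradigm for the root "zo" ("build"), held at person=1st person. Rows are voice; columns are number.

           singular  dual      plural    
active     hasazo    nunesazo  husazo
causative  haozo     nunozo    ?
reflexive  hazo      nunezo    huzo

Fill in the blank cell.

hozo

Attach voice causative o- → ozo.
person = 1st person: zero marking, form stays ozo.
Attach number plural h- (before vowel 'o') → hozo.
Vowel harmony: no change.
Epenthesis: no change.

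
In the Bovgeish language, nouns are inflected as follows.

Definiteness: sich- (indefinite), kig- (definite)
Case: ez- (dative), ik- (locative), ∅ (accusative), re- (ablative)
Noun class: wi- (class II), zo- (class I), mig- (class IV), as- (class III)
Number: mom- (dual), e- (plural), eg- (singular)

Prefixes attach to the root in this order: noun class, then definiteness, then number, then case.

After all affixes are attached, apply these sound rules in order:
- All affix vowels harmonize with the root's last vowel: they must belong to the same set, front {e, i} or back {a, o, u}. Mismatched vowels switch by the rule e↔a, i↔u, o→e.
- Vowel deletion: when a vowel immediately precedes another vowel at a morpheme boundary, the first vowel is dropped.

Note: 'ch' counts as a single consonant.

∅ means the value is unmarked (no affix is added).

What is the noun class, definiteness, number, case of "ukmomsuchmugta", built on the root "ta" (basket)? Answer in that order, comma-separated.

class IV, indefinite, dual, locative

Segment: ik-mom-sich-mig-ta.
noun class: mig- → class IV.
definiteness: sich- → indefinite.
number: mom- → dual.
case: ik- → locative.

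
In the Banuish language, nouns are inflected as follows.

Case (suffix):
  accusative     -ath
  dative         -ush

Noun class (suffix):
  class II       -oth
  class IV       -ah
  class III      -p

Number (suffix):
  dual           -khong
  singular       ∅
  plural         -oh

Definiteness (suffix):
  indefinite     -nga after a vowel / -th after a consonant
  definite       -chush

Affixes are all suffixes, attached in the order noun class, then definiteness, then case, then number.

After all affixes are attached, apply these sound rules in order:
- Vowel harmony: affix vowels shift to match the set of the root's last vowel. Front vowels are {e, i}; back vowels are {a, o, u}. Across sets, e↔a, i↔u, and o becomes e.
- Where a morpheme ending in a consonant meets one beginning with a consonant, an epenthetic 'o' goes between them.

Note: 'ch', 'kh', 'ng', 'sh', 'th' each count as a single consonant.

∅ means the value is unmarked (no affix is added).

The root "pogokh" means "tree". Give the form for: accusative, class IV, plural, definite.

Attach noun class class IV -ah → pogokhah.
Attach definiteness definite -chush → pogokhahchush.
Attach case accusative -ath → pogokhahchushath.
Attach number plural -oh → pogokhahchushathoh.
Vowel harmony: no change.
Apply epenthesis: pogokhahchushathoh → pogokhahochushathoh.

pogokhahochushathoh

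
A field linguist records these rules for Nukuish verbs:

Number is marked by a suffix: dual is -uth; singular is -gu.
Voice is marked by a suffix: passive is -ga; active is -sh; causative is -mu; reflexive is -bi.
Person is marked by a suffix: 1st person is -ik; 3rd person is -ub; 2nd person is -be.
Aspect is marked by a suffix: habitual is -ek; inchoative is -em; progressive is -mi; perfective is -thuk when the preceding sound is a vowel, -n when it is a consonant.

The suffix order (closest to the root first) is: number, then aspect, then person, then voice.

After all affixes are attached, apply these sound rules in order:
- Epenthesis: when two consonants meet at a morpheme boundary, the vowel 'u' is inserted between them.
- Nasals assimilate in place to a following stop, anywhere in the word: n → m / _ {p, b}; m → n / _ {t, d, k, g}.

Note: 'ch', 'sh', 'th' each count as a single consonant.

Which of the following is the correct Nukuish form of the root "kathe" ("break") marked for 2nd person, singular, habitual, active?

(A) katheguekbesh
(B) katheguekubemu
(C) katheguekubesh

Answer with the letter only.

Attach number singular -gu → kathegu.
Attach aspect habitual -ek → katheguek.
Attach person 2nd person -be → katheguekbe.
Attach voice active -sh → katheguekbesh.
Apply epenthesis: katheguekbesh → katheguekubesh.
Nasal assimilation: no change.
So the correct form is katheguekubesh, option (C).
(B) katheguekubemu is wrong: it uses causative instead of active for voice.
(A) katheguekbesh is wrong: it fails to apply the sound rule(s).

C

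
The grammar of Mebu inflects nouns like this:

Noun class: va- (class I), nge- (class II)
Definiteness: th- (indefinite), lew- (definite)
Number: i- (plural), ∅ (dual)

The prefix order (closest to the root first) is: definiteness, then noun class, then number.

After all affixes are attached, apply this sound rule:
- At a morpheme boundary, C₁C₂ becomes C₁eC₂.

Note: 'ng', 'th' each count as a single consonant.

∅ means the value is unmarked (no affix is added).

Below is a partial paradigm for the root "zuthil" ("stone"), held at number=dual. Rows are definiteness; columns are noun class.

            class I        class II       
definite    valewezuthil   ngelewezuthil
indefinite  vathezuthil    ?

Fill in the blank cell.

Attach definiteness indefinite th- → thzuthil.
Attach noun class class II nge- → ngethzuthil.
number = dual: zero marking, form stays ngethzuthil.
Apply epenthesis: ngethzuthil → ngethezuthil.

ngethezuthil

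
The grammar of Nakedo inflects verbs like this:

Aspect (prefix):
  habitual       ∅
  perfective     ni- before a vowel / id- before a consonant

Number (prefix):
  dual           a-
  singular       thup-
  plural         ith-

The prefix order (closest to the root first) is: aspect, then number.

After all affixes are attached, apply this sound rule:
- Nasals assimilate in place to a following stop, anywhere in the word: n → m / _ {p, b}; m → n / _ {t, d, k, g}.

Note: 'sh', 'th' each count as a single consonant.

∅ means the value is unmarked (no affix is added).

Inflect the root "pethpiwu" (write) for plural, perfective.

Attach aspect perfective id- (before consonant 'p') → idpethpiwu.
Attach number plural ith- → ithidpethpiwu.
Nasal assimilation: no change.

ithidpethpiwu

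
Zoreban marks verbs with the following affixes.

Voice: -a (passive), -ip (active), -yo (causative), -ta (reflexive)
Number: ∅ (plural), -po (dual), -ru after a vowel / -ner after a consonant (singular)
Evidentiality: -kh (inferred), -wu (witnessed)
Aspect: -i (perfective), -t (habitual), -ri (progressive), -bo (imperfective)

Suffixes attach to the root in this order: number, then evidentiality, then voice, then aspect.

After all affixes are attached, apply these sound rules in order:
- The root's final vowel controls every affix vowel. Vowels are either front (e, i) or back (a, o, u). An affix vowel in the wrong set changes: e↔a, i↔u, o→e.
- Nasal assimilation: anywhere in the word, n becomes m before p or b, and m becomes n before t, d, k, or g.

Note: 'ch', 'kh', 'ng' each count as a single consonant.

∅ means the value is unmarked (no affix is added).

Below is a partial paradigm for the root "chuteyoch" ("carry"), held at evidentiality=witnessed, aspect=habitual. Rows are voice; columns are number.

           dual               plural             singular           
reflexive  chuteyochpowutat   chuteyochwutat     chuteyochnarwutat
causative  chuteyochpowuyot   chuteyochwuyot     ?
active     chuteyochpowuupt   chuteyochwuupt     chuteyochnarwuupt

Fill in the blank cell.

chuteyochnarwuyot

Attach number singular -ner (after consonant 'ch') → chuteyochner.
Attach evidentiality witnessed -wu → chuteyochnerwu.
Attach voice causative -yo → chuteyochnerwuyo.
Attach aspect habitual -t → chuteyochnerwuyot.
Apply vowel harmony: chuteyochnerwuyot → chuteyochnarwuyot.
Nasal assimilation: no change.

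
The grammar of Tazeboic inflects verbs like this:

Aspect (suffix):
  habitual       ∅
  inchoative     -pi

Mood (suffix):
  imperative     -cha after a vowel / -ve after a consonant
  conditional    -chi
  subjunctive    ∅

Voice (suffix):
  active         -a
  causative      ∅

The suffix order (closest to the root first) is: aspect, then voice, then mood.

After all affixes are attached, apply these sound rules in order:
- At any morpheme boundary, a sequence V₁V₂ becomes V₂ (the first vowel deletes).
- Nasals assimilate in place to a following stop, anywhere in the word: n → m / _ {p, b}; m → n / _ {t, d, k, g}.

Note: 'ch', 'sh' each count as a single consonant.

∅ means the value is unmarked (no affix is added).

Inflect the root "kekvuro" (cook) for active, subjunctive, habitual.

kekvura

aspect = habitual: zero marking, form stays kekvuro.
Attach voice active -a → kekvuroa.
mood = subjunctive: zero marking, form stays kekvuroa.
Apply vowel deletion: kekvuroa → kekvura.
Nasal assimilation: no change.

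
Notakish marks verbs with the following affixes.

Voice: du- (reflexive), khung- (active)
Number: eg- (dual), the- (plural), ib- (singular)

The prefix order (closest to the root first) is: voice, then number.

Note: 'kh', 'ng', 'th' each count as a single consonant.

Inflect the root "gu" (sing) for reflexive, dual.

Attach voice reflexive du- → dugu.
Attach number dual eg- → egdugu.

egdugu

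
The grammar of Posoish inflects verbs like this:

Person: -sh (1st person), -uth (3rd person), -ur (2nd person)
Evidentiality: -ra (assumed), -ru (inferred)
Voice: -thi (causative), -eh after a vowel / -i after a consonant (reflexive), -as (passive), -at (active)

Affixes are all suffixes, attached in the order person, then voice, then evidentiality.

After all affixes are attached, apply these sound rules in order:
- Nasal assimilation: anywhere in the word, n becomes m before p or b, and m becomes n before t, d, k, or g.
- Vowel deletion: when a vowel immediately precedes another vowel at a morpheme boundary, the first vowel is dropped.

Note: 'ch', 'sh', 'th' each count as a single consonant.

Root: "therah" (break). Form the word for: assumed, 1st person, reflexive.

therahshira

Attach person 1st person -sh → therahsh.
Attach voice reflexive -i (after consonant 'sh') → therahshi.
Attach evidentiality assumed -ra → therahshira.
Nasal assimilation: no change.
Vowel deletion: no change.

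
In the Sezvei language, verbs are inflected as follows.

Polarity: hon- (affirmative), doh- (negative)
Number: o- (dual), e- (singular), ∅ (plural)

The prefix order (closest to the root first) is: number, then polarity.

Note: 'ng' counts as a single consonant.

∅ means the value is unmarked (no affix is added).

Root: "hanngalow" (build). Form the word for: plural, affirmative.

number = plural: zero marking, form stays hanngalow.
Attach polarity affirmative hon- → honhanngalow.

honhanngalow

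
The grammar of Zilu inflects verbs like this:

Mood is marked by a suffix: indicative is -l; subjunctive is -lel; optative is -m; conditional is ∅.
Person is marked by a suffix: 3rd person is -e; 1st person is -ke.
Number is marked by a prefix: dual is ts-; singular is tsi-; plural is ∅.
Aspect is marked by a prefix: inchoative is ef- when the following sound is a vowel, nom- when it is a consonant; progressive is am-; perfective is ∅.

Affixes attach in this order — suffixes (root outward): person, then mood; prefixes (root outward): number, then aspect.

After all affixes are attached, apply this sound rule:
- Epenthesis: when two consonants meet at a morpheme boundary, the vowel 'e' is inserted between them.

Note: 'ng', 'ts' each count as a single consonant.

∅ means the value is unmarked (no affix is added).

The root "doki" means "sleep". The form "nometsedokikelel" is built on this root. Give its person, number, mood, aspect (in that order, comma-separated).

Segment: nom-ts-doki-ke-lel.
person: -ke → 1st person.
number: ts- → dual.
mood: -lel → subjunctive.
aspect: ef/nom- → inchoative.

1st person, dual, subjunctive, inchoative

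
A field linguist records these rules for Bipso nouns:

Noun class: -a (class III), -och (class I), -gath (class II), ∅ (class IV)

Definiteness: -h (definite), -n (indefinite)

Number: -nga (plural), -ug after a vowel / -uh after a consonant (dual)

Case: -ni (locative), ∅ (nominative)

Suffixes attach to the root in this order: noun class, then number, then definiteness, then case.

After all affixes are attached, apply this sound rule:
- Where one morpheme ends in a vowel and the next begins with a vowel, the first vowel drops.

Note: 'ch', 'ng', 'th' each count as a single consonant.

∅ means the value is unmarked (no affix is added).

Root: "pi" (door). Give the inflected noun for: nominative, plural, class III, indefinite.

pangan

Attach noun class class III -a → pia.
Attach number plural -nga → pianga.
Attach definiteness indefinite -n → piangan.
case = nominative: zero marking, form stays piangan.
Apply vowel deletion: piangan → pangan.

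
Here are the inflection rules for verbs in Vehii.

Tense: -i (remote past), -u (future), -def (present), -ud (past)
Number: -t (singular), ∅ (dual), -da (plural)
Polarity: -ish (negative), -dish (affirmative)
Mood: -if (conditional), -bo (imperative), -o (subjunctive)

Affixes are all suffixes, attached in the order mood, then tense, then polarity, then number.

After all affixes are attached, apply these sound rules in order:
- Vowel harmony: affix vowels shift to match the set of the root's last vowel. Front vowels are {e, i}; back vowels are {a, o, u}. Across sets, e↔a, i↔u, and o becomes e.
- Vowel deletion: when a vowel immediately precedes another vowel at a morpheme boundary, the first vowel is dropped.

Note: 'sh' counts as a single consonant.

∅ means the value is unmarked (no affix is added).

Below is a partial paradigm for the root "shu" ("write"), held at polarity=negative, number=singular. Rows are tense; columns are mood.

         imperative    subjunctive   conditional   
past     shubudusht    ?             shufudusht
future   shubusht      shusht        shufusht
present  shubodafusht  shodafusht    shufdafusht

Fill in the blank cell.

shudusht

Attach mood subjunctive -o → shuo.
Attach tense past -ud → shuoud.
Attach polarity negative -ish → shuoudish.
Attach number singular -t → shuoudisht.
Apply vowel harmony: shuoudisht → shuoudusht.
Apply vowel deletion: shuoudusht → shudusht.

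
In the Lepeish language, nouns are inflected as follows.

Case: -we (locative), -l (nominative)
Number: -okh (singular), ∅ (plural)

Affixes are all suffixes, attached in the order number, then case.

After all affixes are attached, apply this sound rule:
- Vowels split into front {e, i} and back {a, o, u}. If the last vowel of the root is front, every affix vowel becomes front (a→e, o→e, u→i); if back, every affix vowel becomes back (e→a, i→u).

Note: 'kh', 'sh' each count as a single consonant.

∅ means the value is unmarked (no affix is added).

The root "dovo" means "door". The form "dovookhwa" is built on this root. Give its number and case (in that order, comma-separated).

Segment: dovo-okh-we.
number: -okh → singular.
case: -we → locative.

singular, locative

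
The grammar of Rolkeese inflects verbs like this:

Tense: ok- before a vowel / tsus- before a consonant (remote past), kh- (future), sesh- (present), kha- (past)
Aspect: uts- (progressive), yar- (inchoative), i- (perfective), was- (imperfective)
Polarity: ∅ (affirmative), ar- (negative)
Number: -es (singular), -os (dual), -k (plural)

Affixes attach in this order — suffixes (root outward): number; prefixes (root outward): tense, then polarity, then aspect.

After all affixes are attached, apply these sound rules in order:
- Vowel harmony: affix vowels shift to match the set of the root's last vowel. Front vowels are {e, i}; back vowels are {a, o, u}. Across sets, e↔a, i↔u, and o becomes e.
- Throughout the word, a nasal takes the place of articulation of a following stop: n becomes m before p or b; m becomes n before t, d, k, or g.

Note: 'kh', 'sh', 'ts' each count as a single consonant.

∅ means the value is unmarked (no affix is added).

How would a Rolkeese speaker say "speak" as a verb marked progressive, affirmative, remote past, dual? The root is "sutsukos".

Attach tense remote past tsus- (before consonant 's') → tsussutsukos.
polarity = affirmative: zero marking, form stays tsussutsukos.
Attach aspect progressive uts- → utstsussutsukos.
Attach number dual -os → utstsussutsukosos.
Vowel harmony: no change.
Nasal assimilation: no change.

utstsussutsukosos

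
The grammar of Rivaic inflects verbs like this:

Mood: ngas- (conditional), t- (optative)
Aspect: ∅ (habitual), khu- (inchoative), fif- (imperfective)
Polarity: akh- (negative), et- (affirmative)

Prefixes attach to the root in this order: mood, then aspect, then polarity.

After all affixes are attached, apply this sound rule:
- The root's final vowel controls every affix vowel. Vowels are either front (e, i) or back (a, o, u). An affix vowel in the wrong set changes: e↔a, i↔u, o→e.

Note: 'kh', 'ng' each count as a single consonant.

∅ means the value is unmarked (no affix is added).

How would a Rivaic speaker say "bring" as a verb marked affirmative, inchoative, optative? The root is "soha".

Attach mood optative t- → tsoha.
Attach aspect inchoative khu- → khutsoha.
Attach polarity affirmative et- → etkhutsoha.
Apply vowel harmony: etkhutsoha → atkhutsoha.

atkhutsoha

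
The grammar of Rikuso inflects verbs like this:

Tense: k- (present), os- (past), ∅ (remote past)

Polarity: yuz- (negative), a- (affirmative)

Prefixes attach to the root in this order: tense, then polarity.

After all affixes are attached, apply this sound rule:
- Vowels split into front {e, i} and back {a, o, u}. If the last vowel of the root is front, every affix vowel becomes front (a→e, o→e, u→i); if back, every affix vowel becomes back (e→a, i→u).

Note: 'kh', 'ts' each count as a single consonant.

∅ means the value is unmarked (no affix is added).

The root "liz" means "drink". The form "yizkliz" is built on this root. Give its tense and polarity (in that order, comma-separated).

present, negative

Segment: yuz-k-liz.
tense: k- → present.
polarity: yuz- → negative.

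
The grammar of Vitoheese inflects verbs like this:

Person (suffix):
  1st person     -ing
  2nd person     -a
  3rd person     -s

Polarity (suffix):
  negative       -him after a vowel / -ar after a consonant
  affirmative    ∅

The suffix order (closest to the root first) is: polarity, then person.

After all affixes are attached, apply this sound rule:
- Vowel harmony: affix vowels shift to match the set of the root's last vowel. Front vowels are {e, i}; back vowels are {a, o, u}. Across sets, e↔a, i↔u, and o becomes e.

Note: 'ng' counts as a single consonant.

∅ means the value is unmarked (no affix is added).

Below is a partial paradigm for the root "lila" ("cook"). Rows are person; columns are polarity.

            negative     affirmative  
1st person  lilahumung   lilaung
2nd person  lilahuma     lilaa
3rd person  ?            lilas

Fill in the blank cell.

lilahums

Attach polarity negative -him (after vowel 'a') → lilahim.
Attach person 3rd person -s → lilahims.
Apply vowel harmony: lilahims → lilahums.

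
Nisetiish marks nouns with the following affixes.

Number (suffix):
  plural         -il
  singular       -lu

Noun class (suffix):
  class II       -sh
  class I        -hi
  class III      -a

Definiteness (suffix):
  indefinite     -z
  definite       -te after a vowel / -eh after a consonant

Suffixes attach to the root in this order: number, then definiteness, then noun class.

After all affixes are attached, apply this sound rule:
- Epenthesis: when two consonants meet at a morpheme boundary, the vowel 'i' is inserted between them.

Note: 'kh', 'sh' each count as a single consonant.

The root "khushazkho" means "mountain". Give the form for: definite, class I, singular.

khushazkholutehi

Attach number singular -lu → khushazkholu.
Attach definiteness definite -te (after vowel 'u') → khushazkholute.
Attach noun class class I -hi → khushazkholutehi.
Epenthesis: no change.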